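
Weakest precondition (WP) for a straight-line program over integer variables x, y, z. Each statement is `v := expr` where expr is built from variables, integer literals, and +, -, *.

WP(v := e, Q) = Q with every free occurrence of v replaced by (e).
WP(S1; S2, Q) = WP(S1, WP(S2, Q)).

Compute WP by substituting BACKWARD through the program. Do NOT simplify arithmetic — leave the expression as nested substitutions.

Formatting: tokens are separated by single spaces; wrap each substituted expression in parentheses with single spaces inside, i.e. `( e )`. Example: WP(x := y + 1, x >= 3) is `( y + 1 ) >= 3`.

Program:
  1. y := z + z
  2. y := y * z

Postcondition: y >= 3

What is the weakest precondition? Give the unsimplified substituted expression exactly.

Answer: ( ( z + z ) * z ) >= 3

Derivation:
post: y >= 3
stmt 2: y := y * z  -- replace 1 occurrence(s) of y with (y * z)
  => ( y * z ) >= 3
stmt 1: y := z + z  -- replace 1 occurrence(s) of y with (z + z)
  => ( ( z + z ) * z ) >= 3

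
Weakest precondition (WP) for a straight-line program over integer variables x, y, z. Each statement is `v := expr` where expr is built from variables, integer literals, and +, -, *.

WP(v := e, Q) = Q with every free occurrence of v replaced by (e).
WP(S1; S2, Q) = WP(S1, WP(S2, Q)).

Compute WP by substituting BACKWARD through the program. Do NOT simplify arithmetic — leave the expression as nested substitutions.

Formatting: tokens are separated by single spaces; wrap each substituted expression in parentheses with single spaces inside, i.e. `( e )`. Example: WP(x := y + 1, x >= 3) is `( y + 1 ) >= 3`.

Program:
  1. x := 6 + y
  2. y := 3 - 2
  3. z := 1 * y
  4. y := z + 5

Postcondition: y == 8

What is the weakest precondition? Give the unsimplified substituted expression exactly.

post: y == 8
stmt 4: y := z + 5  -- replace 1 occurrence(s) of y with (z + 5)
  => ( z + 5 ) == 8
stmt 3: z := 1 * y  -- replace 1 occurrence(s) of z with (1 * y)
  => ( ( 1 * y ) + 5 ) == 8
stmt 2: y := 3 - 2  -- replace 1 occurrence(s) of y with (3 - 2)
  => ( ( 1 * ( 3 - 2 ) ) + 5 ) == 8
stmt 1: x := 6 + y  -- replace 0 occurrence(s) of x with (6 + y)
  => ( ( 1 * ( 3 - 2 ) ) + 5 ) == 8

Answer: ( ( 1 * ( 3 - 2 ) ) + 5 ) == 8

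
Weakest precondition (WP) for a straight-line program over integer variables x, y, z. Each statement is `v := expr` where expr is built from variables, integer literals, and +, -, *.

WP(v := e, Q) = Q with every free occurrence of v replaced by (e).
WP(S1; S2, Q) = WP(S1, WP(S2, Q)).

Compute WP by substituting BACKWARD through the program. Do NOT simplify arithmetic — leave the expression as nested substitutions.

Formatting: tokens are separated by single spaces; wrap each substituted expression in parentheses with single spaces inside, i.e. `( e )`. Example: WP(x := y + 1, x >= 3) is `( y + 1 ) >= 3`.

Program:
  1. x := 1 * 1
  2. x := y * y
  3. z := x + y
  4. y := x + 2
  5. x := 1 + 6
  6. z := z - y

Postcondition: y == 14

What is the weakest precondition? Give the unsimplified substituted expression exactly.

Answer: ( ( y * y ) + 2 ) == 14

Derivation:
post: y == 14
stmt 6: z := z - y  -- replace 0 occurrence(s) of z with (z - y)
  => y == 14
stmt 5: x := 1 + 6  -- replace 0 occurrence(s) of x with (1 + 6)
  => y == 14
stmt 4: y := x + 2  -- replace 1 occurrence(s) of y with (x + 2)
  => ( x + 2 ) == 14
stmt 3: z := x + y  -- replace 0 occurrence(s) of z with (x + y)
  => ( x + 2 ) == 14
stmt 2: x := y * y  -- replace 1 occurrence(s) of x with (y * y)
  => ( ( y * y ) + 2 ) == 14
stmt 1: x := 1 * 1  -- replace 0 occurrence(s) of x with (1 * 1)
  => ( ( y * y ) + 2 ) == 14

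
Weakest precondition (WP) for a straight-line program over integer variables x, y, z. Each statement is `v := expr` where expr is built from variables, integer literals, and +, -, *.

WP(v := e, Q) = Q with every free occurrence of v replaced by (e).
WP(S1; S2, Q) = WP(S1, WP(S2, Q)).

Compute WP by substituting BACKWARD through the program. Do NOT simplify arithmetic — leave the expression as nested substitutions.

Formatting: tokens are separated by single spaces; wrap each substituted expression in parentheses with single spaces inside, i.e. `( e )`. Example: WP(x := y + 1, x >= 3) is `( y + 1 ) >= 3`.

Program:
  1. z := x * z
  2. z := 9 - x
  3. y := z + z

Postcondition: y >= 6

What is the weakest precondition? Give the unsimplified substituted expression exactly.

Answer: ( ( 9 - x ) + ( 9 - x ) ) >= 6

Derivation:
post: y >= 6
stmt 3: y := z + z  -- replace 1 occurrence(s) of y with (z + z)
  => ( z + z ) >= 6
stmt 2: z := 9 - x  -- replace 2 occurrence(s) of z with (9 - x)
  => ( ( 9 - x ) + ( 9 - x ) ) >= 6
stmt 1: z := x * z  -- replace 0 occurrence(s) of z with (x * z)
  => ( ( 9 - x ) + ( 9 - x ) ) >= 6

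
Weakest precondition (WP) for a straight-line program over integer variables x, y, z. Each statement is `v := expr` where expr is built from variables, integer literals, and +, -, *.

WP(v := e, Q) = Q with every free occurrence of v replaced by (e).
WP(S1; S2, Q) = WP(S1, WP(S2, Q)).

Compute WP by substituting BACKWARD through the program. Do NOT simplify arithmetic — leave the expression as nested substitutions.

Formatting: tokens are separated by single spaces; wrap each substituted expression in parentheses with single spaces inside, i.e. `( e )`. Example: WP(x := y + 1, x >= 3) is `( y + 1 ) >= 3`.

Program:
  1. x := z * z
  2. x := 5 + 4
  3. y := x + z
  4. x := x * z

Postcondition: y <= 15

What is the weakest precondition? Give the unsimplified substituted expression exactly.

post: y <= 15
stmt 4: x := x * z  -- replace 0 occurrence(s) of x with (x * z)
  => y <= 15
stmt 3: y := x + z  -- replace 1 occurrence(s) of y with (x + z)
  => ( x + z ) <= 15
stmt 2: x := 5 + 4  -- replace 1 occurrence(s) of x with (5 + 4)
  => ( ( 5 + 4 ) + z ) <= 15
stmt 1: x := z * z  -- replace 0 occurrence(s) of x with (z * z)
  => ( ( 5 + 4 ) + z ) <= 15

Answer: ( ( 5 + 4 ) + z ) <= 15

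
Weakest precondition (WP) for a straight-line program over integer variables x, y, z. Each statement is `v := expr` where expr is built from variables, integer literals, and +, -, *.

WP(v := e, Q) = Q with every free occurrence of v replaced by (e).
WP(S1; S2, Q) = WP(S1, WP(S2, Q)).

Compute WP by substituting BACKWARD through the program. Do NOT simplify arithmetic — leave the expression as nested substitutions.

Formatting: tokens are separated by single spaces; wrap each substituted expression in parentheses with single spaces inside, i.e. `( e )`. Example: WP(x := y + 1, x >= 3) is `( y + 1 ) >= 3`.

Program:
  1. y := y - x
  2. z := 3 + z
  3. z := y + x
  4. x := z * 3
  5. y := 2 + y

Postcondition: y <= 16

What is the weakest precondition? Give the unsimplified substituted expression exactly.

Answer: ( 2 + ( y - x ) ) <= 16

Derivation:
post: y <= 16
stmt 5: y := 2 + y  -- replace 1 occurrence(s) of y with (2 + y)
  => ( 2 + y ) <= 16
stmt 4: x := z * 3  -- replace 0 occurrence(s) of x with (z * 3)
  => ( 2 + y ) <= 16
stmt 3: z := y + x  -- replace 0 occurrence(s) of z with (y + x)
  => ( 2 + y ) <= 16
stmt 2: z := 3 + z  -- replace 0 occurrence(s) of z with (3 + z)
  => ( 2 + y ) <= 16
stmt 1: y := y - x  -- replace 1 occurrence(s) of y with (y - x)
  => ( 2 + ( y - x ) ) <= 16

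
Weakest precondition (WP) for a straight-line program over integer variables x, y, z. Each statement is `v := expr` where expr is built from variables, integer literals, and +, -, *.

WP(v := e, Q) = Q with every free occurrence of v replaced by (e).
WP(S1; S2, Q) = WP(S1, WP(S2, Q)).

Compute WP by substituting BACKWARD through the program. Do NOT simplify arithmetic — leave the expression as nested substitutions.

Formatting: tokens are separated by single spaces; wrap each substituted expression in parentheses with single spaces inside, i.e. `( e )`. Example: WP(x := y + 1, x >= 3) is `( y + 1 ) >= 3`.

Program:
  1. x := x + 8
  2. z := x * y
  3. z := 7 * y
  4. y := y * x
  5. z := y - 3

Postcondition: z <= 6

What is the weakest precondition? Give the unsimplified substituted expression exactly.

Answer: ( ( y * ( x + 8 ) ) - 3 ) <= 6

Derivation:
post: z <= 6
stmt 5: z := y - 3  -- replace 1 occurrence(s) of z with (y - 3)
  => ( y - 3 ) <= 6
stmt 4: y := y * x  -- replace 1 occurrence(s) of y with (y * x)
  => ( ( y * x ) - 3 ) <= 6
stmt 3: z := 7 * y  -- replace 0 occurrence(s) of z with (7 * y)
  => ( ( y * x ) - 3 ) <= 6
stmt 2: z := x * y  -- replace 0 occurrence(s) of z with (x * y)
  => ( ( y * x ) - 3 ) <= 6
stmt 1: x := x + 8  -- replace 1 occurrence(s) of x with (x + 8)
  => ( ( y * ( x + 8 ) ) - 3 ) <= 6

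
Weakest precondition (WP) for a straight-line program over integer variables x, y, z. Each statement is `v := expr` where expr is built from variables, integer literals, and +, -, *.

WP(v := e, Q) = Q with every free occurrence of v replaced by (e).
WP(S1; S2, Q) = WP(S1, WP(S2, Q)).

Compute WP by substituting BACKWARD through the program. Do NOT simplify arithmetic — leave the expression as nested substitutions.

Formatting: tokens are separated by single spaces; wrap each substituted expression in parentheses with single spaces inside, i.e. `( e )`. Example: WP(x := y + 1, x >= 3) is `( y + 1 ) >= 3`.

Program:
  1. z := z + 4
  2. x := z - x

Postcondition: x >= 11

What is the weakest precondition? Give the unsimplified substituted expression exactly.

Answer: ( ( z + 4 ) - x ) >= 11

Derivation:
post: x >= 11
stmt 2: x := z - x  -- replace 1 occurrence(s) of x with (z - x)
  => ( z - x ) >= 11
stmt 1: z := z + 4  -- replace 1 occurrence(s) of z with (z + 4)
  => ( ( z + 4 ) - x ) >= 11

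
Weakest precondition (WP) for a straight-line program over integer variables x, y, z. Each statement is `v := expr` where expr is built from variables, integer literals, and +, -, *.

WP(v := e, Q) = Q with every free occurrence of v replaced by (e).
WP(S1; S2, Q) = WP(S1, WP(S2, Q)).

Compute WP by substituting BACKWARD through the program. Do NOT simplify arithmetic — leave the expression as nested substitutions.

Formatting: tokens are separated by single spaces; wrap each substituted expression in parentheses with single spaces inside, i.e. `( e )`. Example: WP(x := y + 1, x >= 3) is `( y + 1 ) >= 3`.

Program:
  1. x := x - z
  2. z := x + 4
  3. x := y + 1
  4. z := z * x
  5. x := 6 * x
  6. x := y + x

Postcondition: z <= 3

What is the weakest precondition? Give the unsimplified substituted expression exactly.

Answer: ( ( ( x - z ) + 4 ) * ( y + 1 ) ) <= 3

Derivation:
post: z <= 3
stmt 6: x := y + x  -- replace 0 occurrence(s) of x with (y + x)
  => z <= 3
stmt 5: x := 6 * x  -- replace 0 occurrence(s) of x with (6 * x)
  => z <= 3
stmt 4: z := z * x  -- replace 1 occurrence(s) of z with (z * x)
  => ( z * x ) <= 3
stmt 3: x := y + 1  -- replace 1 occurrence(s) of x with (y + 1)
  => ( z * ( y + 1 ) ) <= 3
stmt 2: z := x + 4  -- replace 1 occurrence(s) of z with (x + 4)
  => ( ( x + 4 ) * ( y + 1 ) ) <= 3
stmt 1: x := x - z  -- replace 1 occurrence(s) of x with (x - z)
  => ( ( ( x - z ) + 4 ) * ( y + 1 ) ) <= 3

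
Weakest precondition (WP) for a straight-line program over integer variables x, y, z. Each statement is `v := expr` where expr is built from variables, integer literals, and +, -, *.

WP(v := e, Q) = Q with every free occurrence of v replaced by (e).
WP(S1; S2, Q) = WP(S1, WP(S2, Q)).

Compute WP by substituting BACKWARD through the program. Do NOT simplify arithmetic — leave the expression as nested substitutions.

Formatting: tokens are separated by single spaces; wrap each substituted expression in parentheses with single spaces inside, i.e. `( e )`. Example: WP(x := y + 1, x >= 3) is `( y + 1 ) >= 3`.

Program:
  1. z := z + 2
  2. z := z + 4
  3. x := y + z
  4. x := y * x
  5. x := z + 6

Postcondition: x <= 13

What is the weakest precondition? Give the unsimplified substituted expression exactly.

Answer: ( ( ( z + 2 ) + 4 ) + 6 ) <= 13

Derivation:
post: x <= 13
stmt 5: x := z + 6  -- replace 1 occurrence(s) of x with (z + 6)
  => ( z + 6 ) <= 13
stmt 4: x := y * x  -- replace 0 occurrence(s) of x with (y * x)
  => ( z + 6 ) <= 13
stmt 3: x := y + z  -- replace 0 occurrence(s) of x with (y + z)
  => ( z + 6 ) <= 13
stmt 2: z := z + 4  -- replace 1 occurrence(s) of z with (z + 4)
  => ( ( z + 4 ) + 6 ) <= 13
stmt 1: z := z + 2  -- replace 1 occurrence(s) of z with (z + 2)
  => ( ( ( z + 2 ) + 4 ) + 6 ) <= 13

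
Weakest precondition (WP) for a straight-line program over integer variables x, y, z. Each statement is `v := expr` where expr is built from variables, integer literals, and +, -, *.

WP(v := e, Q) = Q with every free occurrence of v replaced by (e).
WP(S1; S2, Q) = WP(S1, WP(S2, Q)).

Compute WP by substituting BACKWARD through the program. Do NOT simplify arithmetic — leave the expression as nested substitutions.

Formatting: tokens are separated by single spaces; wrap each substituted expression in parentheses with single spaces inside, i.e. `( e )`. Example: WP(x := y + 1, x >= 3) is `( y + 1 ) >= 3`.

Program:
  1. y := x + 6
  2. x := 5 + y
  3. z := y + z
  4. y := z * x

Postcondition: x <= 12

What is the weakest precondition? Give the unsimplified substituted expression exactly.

Answer: ( 5 + ( x + 6 ) ) <= 12

Derivation:
post: x <= 12
stmt 4: y := z * x  -- replace 0 occurrence(s) of y with (z * x)
  => x <= 12
stmt 3: z := y + z  -- replace 0 occurrence(s) of z with (y + z)
  => x <= 12
stmt 2: x := 5 + y  -- replace 1 occurrence(s) of x with (5 + y)
  => ( 5 + y ) <= 12
stmt 1: y := x + 6  -- replace 1 occurrence(s) of y with (x + 6)
  => ( 5 + ( x + 6 ) ) <= 12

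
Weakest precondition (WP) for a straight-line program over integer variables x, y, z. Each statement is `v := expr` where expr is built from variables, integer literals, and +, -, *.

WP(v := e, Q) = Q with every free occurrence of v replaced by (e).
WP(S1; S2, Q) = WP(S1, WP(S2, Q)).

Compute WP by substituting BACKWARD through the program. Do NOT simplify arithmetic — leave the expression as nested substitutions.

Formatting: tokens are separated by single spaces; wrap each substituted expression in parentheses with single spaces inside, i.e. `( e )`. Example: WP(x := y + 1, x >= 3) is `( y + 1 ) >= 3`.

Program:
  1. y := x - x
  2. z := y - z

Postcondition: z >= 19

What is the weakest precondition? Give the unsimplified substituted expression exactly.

Answer: ( ( x - x ) - z ) >= 19

Derivation:
post: z >= 19
stmt 2: z := y - z  -- replace 1 occurrence(s) of z with (y - z)
  => ( y - z ) >= 19
stmt 1: y := x - x  -- replace 1 occurrence(s) of y with (x - x)
  => ( ( x - x ) - z ) >= 19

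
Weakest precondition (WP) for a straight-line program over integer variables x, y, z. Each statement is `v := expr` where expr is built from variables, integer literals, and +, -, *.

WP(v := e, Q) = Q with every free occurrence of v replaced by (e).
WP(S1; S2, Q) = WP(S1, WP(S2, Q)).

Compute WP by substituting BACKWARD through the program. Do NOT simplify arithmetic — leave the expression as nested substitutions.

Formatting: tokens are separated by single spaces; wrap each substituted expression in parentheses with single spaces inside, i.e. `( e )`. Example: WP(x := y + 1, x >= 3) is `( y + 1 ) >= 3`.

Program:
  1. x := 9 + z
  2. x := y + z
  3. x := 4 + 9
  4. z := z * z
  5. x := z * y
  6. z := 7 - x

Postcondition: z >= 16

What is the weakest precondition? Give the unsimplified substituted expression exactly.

post: z >= 16
stmt 6: z := 7 - x  -- replace 1 occurrence(s) of z with (7 - x)
  => ( 7 - x ) >= 16
stmt 5: x := z * y  -- replace 1 occurrence(s) of x with (z * y)
  => ( 7 - ( z * y ) ) >= 16
stmt 4: z := z * z  -- replace 1 occurrence(s) of z with (z * z)
  => ( 7 - ( ( z * z ) * y ) ) >= 16
stmt 3: x := 4 + 9  -- replace 0 occurrence(s) of x with (4 + 9)
  => ( 7 - ( ( z * z ) * y ) ) >= 16
stmt 2: x := y + z  -- replace 0 occurrence(s) of x with (y + z)
  => ( 7 - ( ( z * z ) * y ) ) >= 16
stmt 1: x := 9 + z  -- replace 0 occurrence(s) of x with (9 + z)
  => ( 7 - ( ( z * z ) * y ) ) >= 16

Answer: ( 7 - ( ( z * z ) * y ) ) >= 16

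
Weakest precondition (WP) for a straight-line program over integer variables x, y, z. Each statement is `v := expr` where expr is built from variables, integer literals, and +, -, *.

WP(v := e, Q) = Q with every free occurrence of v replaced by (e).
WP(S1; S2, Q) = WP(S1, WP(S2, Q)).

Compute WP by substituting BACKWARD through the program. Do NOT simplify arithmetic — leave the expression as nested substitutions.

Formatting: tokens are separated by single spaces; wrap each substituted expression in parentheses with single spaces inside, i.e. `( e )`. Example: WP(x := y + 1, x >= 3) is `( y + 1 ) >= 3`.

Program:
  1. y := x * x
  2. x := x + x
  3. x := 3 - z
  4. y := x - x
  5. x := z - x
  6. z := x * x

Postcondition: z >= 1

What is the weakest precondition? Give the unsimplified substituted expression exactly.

Answer: ( ( z - ( 3 - z ) ) * ( z - ( 3 - z ) ) ) >= 1

Derivation:
post: z >= 1
stmt 6: z := x * x  -- replace 1 occurrence(s) of z with (x * x)
  => ( x * x ) >= 1
stmt 5: x := z - x  -- replace 2 occurrence(s) of x with (z - x)
  => ( ( z - x ) * ( z - x ) ) >= 1
stmt 4: y := x - x  -- replace 0 occurrence(s) of y with (x - x)
  => ( ( z - x ) * ( z - x ) ) >= 1
stmt 3: x := 3 - z  -- replace 2 occurrence(s) of x with (3 - z)
  => ( ( z - ( 3 - z ) ) * ( z - ( 3 - z ) ) ) >= 1
stmt 2: x := x + x  -- replace 0 occurrence(s) of x with (x + x)
  => ( ( z - ( 3 - z ) ) * ( z - ( 3 - z ) ) ) >= 1
stmt 1: y := x * x  -- replace 0 occurrence(s) of y with (x * x)
  => ( ( z - ( 3 - z ) ) * ( z - ( 3 - z ) ) ) >= 1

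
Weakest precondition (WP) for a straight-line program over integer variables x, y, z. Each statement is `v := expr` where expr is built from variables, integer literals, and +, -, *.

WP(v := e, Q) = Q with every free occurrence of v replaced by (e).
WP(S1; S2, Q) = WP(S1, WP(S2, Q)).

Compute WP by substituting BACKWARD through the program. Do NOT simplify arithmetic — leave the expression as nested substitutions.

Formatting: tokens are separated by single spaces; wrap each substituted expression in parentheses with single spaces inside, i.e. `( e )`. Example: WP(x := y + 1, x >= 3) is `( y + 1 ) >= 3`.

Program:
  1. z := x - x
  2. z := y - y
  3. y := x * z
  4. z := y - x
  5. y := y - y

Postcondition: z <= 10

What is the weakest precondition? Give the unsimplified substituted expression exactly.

post: z <= 10
stmt 5: y := y - y  -- replace 0 occurrence(s) of y with (y - y)
  => z <= 10
stmt 4: z := y - x  -- replace 1 occurrence(s) of z with (y - x)
  => ( y - x ) <= 10
stmt 3: y := x * z  -- replace 1 occurrence(s) of y with (x * z)
  => ( ( x * z ) - x ) <= 10
stmt 2: z := y - y  -- replace 1 occurrence(s) of z with (y - y)
  => ( ( x * ( y - y ) ) - x ) <= 10
stmt 1: z := x - x  -- replace 0 occurrence(s) of z with (x - x)
  => ( ( x * ( y - y ) ) - x ) <= 10

Answer: ( ( x * ( y - y ) ) - x ) <= 10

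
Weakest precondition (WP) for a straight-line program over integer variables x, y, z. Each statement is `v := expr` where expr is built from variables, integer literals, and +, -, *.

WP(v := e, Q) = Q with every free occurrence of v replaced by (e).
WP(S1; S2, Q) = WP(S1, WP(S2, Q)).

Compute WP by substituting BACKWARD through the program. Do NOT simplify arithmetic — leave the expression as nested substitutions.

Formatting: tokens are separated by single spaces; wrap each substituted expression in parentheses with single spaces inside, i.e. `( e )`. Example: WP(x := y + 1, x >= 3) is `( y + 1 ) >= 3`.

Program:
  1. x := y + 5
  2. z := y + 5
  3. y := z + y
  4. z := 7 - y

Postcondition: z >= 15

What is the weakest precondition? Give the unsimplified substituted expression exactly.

Answer: ( 7 - ( ( y + 5 ) + y ) ) >= 15

Derivation:
post: z >= 15
stmt 4: z := 7 - y  -- replace 1 occurrence(s) of z with (7 - y)
  => ( 7 - y ) >= 15
stmt 3: y := z + y  -- replace 1 occurrence(s) of y with (z + y)
  => ( 7 - ( z + y ) ) >= 15
stmt 2: z := y + 5  -- replace 1 occurrence(s) of z with (y + 5)
  => ( 7 - ( ( y + 5 ) + y ) ) >= 15
stmt 1: x := y + 5  -- replace 0 occurrence(s) of x with (y + 5)
  => ( 7 - ( ( y + 5 ) + y ) ) >= 15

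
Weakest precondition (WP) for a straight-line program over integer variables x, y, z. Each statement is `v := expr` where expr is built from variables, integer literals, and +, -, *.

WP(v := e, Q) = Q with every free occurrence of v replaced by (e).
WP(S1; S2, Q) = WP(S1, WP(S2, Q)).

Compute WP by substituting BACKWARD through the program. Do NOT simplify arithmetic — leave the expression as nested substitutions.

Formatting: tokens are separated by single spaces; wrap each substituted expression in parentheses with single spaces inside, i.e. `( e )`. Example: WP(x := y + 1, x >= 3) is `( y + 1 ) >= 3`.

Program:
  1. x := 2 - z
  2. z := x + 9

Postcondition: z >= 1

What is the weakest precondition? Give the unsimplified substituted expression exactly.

post: z >= 1
stmt 2: z := x + 9  -- replace 1 occurrence(s) of z with (x + 9)
  => ( x + 9 ) >= 1
stmt 1: x := 2 - z  -- replace 1 occurrence(s) of x with (2 - z)
  => ( ( 2 - z ) + 9 ) >= 1

Answer: ( ( 2 - z ) + 9 ) >= 1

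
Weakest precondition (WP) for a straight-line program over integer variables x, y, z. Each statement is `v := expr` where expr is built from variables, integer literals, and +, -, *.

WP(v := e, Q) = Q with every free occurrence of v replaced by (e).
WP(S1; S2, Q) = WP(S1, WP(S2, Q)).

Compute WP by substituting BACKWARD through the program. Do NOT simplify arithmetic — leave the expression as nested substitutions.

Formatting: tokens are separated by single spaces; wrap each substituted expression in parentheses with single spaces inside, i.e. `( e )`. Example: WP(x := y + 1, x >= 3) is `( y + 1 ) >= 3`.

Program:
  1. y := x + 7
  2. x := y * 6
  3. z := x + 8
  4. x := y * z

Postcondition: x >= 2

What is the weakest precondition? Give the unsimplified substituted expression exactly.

post: x >= 2
stmt 4: x := y * z  -- replace 1 occurrence(s) of x with (y * z)
  => ( y * z ) >= 2
stmt 3: z := x + 8  -- replace 1 occurrence(s) of z with (x + 8)
  => ( y * ( x + 8 ) ) >= 2
stmt 2: x := y * 6  -- replace 1 occurrence(s) of x with (y * 6)
  => ( y * ( ( y * 6 ) + 8 ) ) >= 2
stmt 1: y := x + 7  -- replace 2 occurrence(s) of y with (x + 7)
  => ( ( x + 7 ) * ( ( ( x + 7 ) * 6 ) + 8 ) ) >= 2

Answer: ( ( x + 7 ) * ( ( ( x + 7 ) * 6 ) + 8 ) ) >= 2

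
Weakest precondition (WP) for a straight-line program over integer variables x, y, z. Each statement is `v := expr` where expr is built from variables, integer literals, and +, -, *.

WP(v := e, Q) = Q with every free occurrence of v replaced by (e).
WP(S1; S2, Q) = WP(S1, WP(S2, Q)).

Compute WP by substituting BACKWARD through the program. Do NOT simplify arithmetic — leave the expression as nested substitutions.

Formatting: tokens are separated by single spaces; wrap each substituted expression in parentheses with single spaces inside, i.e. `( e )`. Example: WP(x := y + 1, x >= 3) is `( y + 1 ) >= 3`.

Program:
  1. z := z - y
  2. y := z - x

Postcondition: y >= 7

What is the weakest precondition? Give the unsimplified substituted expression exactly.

Answer: ( ( z - y ) - x ) >= 7

Derivation:
post: y >= 7
stmt 2: y := z - x  -- replace 1 occurrence(s) of y with (z - x)
  => ( z - x ) >= 7
stmt 1: z := z - y  -- replace 1 occurrence(s) of z with (z - y)
  => ( ( z - y ) - x ) >= 7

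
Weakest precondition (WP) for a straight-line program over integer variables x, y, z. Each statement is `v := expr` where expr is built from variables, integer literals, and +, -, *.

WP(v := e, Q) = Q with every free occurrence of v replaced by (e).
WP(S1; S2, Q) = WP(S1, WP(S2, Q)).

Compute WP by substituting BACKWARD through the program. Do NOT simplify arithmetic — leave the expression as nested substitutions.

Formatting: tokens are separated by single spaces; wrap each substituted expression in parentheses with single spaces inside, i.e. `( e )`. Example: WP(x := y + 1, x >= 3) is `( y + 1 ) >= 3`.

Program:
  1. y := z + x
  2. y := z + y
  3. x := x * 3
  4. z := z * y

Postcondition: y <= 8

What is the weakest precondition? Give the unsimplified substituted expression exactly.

post: y <= 8
stmt 4: z := z * y  -- replace 0 occurrence(s) of z with (z * y)
  => y <= 8
stmt 3: x := x * 3  -- replace 0 occurrence(s) of x with (x * 3)
  => y <= 8
stmt 2: y := z + y  -- replace 1 occurrence(s) of y with (z + y)
  => ( z + y ) <= 8
stmt 1: y := z + x  -- replace 1 occurrence(s) of y with (z + x)
  => ( z + ( z + x ) ) <= 8

Answer: ( z + ( z + x ) ) <= 8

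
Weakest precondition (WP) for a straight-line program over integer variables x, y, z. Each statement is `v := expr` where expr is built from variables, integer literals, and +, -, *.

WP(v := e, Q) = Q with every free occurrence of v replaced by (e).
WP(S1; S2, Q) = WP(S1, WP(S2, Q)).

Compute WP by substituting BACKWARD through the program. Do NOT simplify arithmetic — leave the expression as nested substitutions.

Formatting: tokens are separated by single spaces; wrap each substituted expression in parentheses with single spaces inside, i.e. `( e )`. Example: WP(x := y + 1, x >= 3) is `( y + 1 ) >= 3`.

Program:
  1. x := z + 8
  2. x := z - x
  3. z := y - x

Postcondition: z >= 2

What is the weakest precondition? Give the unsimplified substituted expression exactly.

post: z >= 2
stmt 3: z := y - x  -- replace 1 occurrence(s) of z with (y - x)
  => ( y - x ) >= 2
stmt 2: x := z - x  -- replace 1 occurrence(s) of x with (z - x)
  => ( y - ( z - x ) ) >= 2
stmt 1: x := z + 8  -- replace 1 occurrence(s) of x with (z + 8)
  => ( y - ( z - ( z + 8 ) ) ) >= 2

Answer: ( y - ( z - ( z + 8 ) ) ) >= 2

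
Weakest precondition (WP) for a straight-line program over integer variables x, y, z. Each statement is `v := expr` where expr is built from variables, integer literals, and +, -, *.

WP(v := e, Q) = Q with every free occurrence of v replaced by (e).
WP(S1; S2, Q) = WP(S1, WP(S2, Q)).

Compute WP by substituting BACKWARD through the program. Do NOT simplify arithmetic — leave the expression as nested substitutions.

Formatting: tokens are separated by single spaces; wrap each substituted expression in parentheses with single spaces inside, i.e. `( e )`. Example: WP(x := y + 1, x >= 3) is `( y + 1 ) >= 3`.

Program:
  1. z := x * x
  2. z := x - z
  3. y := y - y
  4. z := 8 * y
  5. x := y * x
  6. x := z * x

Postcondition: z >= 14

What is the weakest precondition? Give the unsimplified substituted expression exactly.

post: z >= 14
stmt 6: x := z * x  -- replace 0 occurrence(s) of x with (z * x)
  => z >= 14
stmt 5: x := y * x  -- replace 0 occurrence(s) of x with (y * x)
  => z >= 14
stmt 4: z := 8 * y  -- replace 1 occurrence(s) of z with (8 * y)
  => ( 8 * y ) >= 14
stmt 3: y := y - y  -- replace 1 occurrence(s) of y with (y - y)
  => ( 8 * ( y - y ) ) >= 14
stmt 2: z := x - z  -- replace 0 occurrence(s) of z with (x - z)
  => ( 8 * ( y - y ) ) >= 14
stmt 1: z := x * x  -- replace 0 occurrence(s) of z with (x * x)
  => ( 8 * ( y - y ) ) >= 14

Answer: ( 8 * ( y - y ) ) >= 14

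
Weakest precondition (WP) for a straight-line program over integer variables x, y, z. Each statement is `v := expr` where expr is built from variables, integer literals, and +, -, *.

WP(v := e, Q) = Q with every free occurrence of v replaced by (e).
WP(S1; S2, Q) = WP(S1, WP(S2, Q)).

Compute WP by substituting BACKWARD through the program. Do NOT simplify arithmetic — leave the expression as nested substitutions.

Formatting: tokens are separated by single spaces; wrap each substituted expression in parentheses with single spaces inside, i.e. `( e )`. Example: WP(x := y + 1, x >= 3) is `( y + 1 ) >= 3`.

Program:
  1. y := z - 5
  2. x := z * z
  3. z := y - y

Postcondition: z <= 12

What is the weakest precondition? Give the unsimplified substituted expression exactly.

Answer: ( ( z - 5 ) - ( z - 5 ) ) <= 12

Derivation:
post: z <= 12
stmt 3: z := y - y  -- replace 1 occurrence(s) of z with (y - y)
  => ( y - y ) <= 12
stmt 2: x := z * z  -- replace 0 occurrence(s) of x with (z * z)
  => ( y - y ) <= 12
stmt 1: y := z - 5  -- replace 2 occurrence(s) of y with (z - 5)
  => ( ( z - 5 ) - ( z - 5 ) ) <= 12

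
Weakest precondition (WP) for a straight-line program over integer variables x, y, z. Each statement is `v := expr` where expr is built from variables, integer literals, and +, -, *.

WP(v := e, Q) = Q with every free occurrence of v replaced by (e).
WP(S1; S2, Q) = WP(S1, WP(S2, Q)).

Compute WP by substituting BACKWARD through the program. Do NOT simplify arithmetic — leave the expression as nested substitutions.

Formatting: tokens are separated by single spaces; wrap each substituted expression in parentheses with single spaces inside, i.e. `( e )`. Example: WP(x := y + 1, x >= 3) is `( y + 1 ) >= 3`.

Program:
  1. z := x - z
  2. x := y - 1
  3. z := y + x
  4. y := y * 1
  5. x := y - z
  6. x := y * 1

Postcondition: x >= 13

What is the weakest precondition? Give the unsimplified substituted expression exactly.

Answer: ( ( y * 1 ) * 1 ) >= 13

Derivation:
post: x >= 13
stmt 6: x := y * 1  -- replace 1 occurrence(s) of x with (y * 1)
  => ( y * 1 ) >= 13
stmt 5: x := y - z  -- replace 0 occurrence(s) of x with (y - z)
  => ( y * 1 ) >= 13
stmt 4: y := y * 1  -- replace 1 occurrence(s) of y with (y * 1)
  => ( ( y * 1 ) * 1 ) >= 13
stmt 3: z := y + x  -- replace 0 occurrence(s) of z with (y + x)
  => ( ( y * 1 ) * 1 ) >= 13
stmt 2: x := y - 1  -- replace 0 occurrence(s) of x with (y - 1)
  => ( ( y * 1 ) * 1 ) >= 13
stmt 1: z := x - z  -- replace 0 occurrence(s) of z with (x - z)
  => ( ( y * 1 ) * 1 ) >= 13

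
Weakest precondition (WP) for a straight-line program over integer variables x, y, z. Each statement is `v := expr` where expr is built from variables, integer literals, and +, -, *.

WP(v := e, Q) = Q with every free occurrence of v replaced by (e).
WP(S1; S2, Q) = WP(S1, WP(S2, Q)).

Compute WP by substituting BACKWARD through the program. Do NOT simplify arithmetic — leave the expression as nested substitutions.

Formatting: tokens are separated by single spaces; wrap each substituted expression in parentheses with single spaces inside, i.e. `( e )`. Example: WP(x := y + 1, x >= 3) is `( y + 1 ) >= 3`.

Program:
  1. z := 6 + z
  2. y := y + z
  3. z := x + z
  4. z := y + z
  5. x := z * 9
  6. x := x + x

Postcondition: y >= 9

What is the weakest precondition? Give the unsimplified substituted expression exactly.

post: y >= 9
stmt 6: x := x + x  -- replace 0 occurrence(s) of x with (x + x)
  => y >= 9
stmt 5: x := z * 9  -- replace 0 occurrence(s) of x with (z * 9)
  => y >= 9
stmt 4: z := y + z  -- replace 0 occurrence(s) of z with (y + z)
  => y >= 9
stmt 3: z := x + z  -- replace 0 occurrence(s) of z with (x + z)
  => y >= 9
stmt 2: y := y + z  -- replace 1 occurrence(s) of y with (y + z)
  => ( y + z ) >= 9
stmt 1: z := 6 + z  -- replace 1 occurrence(s) of z with (6 + z)
  => ( y + ( 6 + z ) ) >= 9

Answer: ( y + ( 6 + z ) ) >= 9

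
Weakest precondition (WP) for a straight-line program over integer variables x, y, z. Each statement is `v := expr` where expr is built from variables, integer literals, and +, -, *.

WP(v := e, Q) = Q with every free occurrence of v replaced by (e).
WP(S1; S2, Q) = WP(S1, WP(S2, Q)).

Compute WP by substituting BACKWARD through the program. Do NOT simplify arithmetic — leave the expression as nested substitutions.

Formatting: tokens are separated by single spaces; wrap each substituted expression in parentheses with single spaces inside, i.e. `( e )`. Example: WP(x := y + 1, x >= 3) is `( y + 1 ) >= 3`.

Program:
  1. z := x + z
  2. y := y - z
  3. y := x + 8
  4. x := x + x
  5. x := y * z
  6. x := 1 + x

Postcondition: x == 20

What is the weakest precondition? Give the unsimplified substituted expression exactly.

post: x == 20
stmt 6: x := 1 + x  -- replace 1 occurrence(s) of x with (1 + x)
  => ( 1 + x ) == 20
stmt 5: x := y * z  -- replace 1 occurrence(s) of x with (y * z)
  => ( 1 + ( y * z ) ) == 20
stmt 4: x := x + x  -- replace 0 occurrence(s) of x with (x + x)
  => ( 1 + ( y * z ) ) == 20
stmt 3: y := x + 8  -- replace 1 occurrence(s) of y with (x + 8)
  => ( 1 + ( ( x + 8 ) * z ) ) == 20
stmt 2: y := y - z  -- replace 0 occurrence(s) of y with (y - z)
  => ( 1 + ( ( x + 8 ) * z ) ) == 20
stmt 1: z := x + z  -- replace 1 occurrence(s) of z with (x + z)
  => ( 1 + ( ( x + 8 ) * ( x + z ) ) ) == 20

Answer: ( 1 + ( ( x + 8 ) * ( x + z ) ) ) == 20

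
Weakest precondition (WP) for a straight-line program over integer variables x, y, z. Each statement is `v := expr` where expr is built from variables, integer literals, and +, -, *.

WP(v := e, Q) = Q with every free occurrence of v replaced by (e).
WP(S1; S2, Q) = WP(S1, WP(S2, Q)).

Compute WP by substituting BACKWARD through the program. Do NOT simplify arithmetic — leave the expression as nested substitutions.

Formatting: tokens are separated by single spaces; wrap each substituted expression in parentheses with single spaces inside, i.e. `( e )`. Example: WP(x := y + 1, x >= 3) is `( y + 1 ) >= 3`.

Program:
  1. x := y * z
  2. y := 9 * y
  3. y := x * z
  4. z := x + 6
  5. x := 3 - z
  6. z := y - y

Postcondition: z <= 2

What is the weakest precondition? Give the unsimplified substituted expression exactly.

post: z <= 2
stmt 6: z := y - y  -- replace 1 occurrence(s) of z with (y - y)
  => ( y - y ) <= 2
stmt 5: x := 3 - z  -- replace 0 occurrence(s) of x with (3 - z)
  => ( y - y ) <= 2
stmt 4: z := x + 6  -- replace 0 occurrence(s) of z with (x + 6)
  => ( y - y ) <= 2
stmt 3: y := x * z  -- replace 2 occurrence(s) of y with (x * z)
  => ( ( x * z ) - ( x * z ) ) <= 2
stmt 2: y := 9 * y  -- replace 0 occurrence(s) of y with (9 * y)
  => ( ( x * z ) - ( x * z ) ) <= 2
stmt 1: x := y * z  -- replace 2 occurrence(s) of x with (y * z)
  => ( ( ( y * z ) * z ) - ( ( y * z ) * z ) ) <= 2

Answer: ( ( ( y * z ) * z ) - ( ( y * z ) * z ) ) <= 2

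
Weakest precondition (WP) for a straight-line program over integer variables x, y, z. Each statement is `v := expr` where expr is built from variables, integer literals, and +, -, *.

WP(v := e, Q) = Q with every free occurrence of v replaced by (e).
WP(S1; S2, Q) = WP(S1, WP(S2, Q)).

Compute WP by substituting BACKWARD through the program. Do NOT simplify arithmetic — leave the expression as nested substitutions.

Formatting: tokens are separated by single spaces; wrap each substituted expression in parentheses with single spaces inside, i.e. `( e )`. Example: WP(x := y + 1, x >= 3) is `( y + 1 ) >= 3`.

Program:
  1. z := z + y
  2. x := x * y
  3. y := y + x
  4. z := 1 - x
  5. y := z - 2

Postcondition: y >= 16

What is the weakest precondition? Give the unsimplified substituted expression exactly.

post: y >= 16
stmt 5: y := z - 2  -- replace 1 occurrence(s) of y with (z - 2)
  => ( z - 2 ) >= 16
stmt 4: z := 1 - x  -- replace 1 occurrence(s) of z with (1 - x)
  => ( ( 1 - x ) - 2 ) >= 16
stmt 3: y := y + x  -- replace 0 occurrence(s) of y with (y + x)
  => ( ( 1 - x ) - 2 ) >= 16
stmt 2: x := x * y  -- replace 1 occurrence(s) of x with (x * y)
  => ( ( 1 - ( x * y ) ) - 2 ) >= 16
stmt 1: z := z + y  -- replace 0 occurrence(s) of z with (z + y)
  => ( ( 1 - ( x * y ) ) - 2 ) >= 16

Answer: ( ( 1 - ( x * y ) ) - 2 ) >= 16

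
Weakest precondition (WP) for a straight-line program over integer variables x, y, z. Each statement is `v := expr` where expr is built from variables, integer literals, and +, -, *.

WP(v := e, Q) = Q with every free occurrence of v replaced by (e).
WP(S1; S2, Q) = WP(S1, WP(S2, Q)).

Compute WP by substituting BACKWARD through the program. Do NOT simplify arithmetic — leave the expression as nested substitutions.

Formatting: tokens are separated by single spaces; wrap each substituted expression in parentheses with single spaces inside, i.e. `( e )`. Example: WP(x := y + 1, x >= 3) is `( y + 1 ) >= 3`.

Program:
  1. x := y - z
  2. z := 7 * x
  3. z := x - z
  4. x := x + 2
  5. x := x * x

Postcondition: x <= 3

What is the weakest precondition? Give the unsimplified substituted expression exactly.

post: x <= 3
stmt 5: x := x * x  -- replace 1 occurrence(s) of x with (x * x)
  => ( x * x ) <= 3
stmt 4: x := x + 2  -- replace 2 occurrence(s) of x with (x + 2)
  => ( ( x + 2 ) * ( x + 2 ) ) <= 3
stmt 3: z := x - z  -- replace 0 occurrence(s) of z with (x - z)
  => ( ( x + 2 ) * ( x + 2 ) ) <= 3
stmt 2: z := 7 * x  -- replace 0 occurrence(s) of z with (7 * x)
  => ( ( x + 2 ) * ( x + 2 ) ) <= 3
stmt 1: x := y - z  -- replace 2 occurrence(s) of x with (y - z)
  => ( ( ( y - z ) + 2 ) * ( ( y - z ) + 2 ) ) <= 3

Answer: ( ( ( y - z ) + 2 ) * ( ( y - z ) + 2 ) ) <= 3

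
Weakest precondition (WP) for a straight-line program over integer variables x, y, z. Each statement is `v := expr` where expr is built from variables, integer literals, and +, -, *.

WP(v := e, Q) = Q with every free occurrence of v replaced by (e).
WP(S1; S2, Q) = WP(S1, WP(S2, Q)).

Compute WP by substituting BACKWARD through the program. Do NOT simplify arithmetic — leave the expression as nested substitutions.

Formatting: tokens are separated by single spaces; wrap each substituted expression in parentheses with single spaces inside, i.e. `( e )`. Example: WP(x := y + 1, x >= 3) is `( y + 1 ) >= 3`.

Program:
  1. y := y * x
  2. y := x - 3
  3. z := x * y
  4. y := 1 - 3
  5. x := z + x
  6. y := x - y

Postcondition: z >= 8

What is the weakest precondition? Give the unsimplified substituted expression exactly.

Answer: ( x * ( x - 3 ) ) >= 8

Derivation:
post: z >= 8
stmt 6: y := x - y  -- replace 0 occurrence(s) of y with (x - y)
  => z >= 8
stmt 5: x := z + x  -- replace 0 occurrence(s) of x with (z + x)
  => z >= 8
stmt 4: y := 1 - 3  -- replace 0 occurrence(s) of y with (1 - 3)
  => z >= 8
stmt 3: z := x * y  -- replace 1 occurrence(s) of z with (x * y)
  => ( x * y ) >= 8
stmt 2: y := x - 3  -- replace 1 occurrence(s) of y with (x - 3)
  => ( x * ( x - 3 ) ) >= 8
stmt 1: y := y * x  -- replace 0 occurrence(s) of y with (y * x)
  => ( x * ( x - 3 ) ) >= 8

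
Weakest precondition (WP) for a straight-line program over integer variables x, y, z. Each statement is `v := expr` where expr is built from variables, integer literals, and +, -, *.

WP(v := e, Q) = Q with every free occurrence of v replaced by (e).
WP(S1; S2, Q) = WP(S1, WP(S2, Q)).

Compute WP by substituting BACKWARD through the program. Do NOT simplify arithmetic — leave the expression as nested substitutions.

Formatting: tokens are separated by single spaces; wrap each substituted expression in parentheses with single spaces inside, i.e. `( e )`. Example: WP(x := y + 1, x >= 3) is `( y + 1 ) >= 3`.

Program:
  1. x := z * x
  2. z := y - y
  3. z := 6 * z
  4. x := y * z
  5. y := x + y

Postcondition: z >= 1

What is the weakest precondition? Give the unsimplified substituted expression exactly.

post: z >= 1
stmt 5: y := x + y  -- replace 0 occurrence(s) of y with (x + y)
  => z >= 1
stmt 4: x := y * z  -- replace 0 occurrence(s) of x with (y * z)
  => z >= 1
stmt 3: z := 6 * z  -- replace 1 occurrence(s) of z with (6 * z)
  => ( 6 * z ) >= 1
stmt 2: z := y - y  -- replace 1 occurrence(s) of z with (y - y)
  => ( 6 * ( y - y ) ) >= 1
stmt 1: x := z * x  -- replace 0 occurrence(s) of x with (z * x)
  => ( 6 * ( y - y ) ) >= 1

Answer: ( 6 * ( y - y ) ) >= 1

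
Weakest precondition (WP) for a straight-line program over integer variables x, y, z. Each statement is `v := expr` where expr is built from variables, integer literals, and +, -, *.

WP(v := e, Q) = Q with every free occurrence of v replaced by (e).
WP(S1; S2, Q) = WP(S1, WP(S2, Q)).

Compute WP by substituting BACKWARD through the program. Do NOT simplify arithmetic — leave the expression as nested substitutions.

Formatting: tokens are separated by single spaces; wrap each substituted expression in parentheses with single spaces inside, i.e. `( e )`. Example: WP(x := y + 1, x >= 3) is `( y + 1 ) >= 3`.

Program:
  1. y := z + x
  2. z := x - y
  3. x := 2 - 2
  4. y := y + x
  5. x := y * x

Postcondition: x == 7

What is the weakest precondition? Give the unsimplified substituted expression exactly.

post: x == 7
stmt 5: x := y * x  -- replace 1 occurrence(s) of x with (y * x)
  => ( y * x ) == 7
stmt 4: y := y + x  -- replace 1 occurrence(s) of y with (y + x)
  => ( ( y + x ) * x ) == 7
stmt 3: x := 2 - 2  -- replace 2 occurrence(s) of x with (2 - 2)
  => ( ( y + ( 2 - 2 ) ) * ( 2 - 2 ) ) == 7
stmt 2: z := x - y  -- replace 0 occurrence(s) of z with (x - y)
  => ( ( y + ( 2 - 2 ) ) * ( 2 - 2 ) ) == 7
stmt 1: y := z + x  -- replace 1 occurrence(s) of y with (z + x)
  => ( ( ( z + x ) + ( 2 - 2 ) ) * ( 2 - 2 ) ) == 7

Answer: ( ( ( z + x ) + ( 2 - 2 ) ) * ( 2 - 2 ) ) == 7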